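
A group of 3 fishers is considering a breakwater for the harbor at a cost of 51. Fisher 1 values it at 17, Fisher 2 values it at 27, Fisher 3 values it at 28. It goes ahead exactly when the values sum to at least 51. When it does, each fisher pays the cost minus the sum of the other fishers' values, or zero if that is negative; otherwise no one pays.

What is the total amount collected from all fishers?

13

Total value 72 ≥ cost 51, so it is built.
Fisher 1: others sum to 55; max(0, 51 - 55) = 0.
Fisher 2: others sum to 45; max(0, 51 - 45) = 6.
Fisher 3: others sum to 44; max(0, 51 - 44) = 7.
Total collected = 0 + 6 + 7 = 13.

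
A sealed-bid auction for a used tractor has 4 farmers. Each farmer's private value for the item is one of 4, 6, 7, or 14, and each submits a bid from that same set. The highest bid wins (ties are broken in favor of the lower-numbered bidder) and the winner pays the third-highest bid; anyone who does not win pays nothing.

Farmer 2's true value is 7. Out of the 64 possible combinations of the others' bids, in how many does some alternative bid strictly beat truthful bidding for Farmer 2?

12

Others bid (4, 4, 14): truth gives 0; bid 14 gives 3 > 0. Violating.
Others bid (4, 6, 14): truth gives 0; bid 14 gives 1 > 0. Violating.
Others bid (4, 14, 4): truth gives 0; bid 14 gives 3 > 0. Violating.
Others bid (4, 14, 6): truth gives 0; bid 14 gives 1 > 0. Violating.
Others bid (4, 4, 4): truth gives 3; no alternative beats it.
Others bid (4, 4, 6): truth gives 3; no alternative beats it.
(Checking all 64 profiles: 12 have a profitable deviation, 52 do not.)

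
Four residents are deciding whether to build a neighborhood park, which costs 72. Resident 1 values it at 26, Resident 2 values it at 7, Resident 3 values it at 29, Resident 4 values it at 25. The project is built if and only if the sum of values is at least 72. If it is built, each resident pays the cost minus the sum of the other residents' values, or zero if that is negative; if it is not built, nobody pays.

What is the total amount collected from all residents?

35

Total value 87 ≥ cost 72, so it is built.
Resident 1: others sum to 61; max(0, 72 - 61) = 11.
Resident 2: others sum to 80; max(0, 72 - 80) = 0.
Resident 3: others sum to 58; max(0, 72 - 58) = 14.
Resident 4: others sum to 62; max(0, 72 - 62) = 10.
Total collected = 11 + 0 + 14 + 10 = 35.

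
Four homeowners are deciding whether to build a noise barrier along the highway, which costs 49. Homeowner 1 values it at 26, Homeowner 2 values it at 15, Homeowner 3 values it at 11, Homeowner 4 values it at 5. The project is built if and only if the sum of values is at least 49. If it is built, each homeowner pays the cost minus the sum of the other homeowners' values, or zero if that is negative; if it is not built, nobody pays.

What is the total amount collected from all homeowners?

28

Total value 57 ≥ cost 49, so it is built.
Homeowner 1: others sum to 31; max(0, 49 - 31) = 18.
Homeowner 2: others sum to 42; max(0, 49 - 42) = 7.
Homeowner 3: others sum to 46; max(0, 49 - 46) = 3.
Homeowner 4: others sum to 52; max(0, 49 - 52) = 0.
Total collected = 18 + 7 + 3 + 0 = 28.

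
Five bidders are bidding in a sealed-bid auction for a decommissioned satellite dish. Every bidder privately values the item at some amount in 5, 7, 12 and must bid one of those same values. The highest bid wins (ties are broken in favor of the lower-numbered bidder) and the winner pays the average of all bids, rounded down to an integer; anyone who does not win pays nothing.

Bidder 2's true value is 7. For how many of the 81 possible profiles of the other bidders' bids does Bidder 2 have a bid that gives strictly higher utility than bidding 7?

1

Others bid (7, 5, 5, 5): truth gives 0; bid 12 gives 1 > 0. Violating.
Others bid (5, 5, 5, 5): truth gives 2; no alternative beats it.
Others bid (5, 5, 5, 7): truth gives 2; no alternative beats it.
(Checking all 81 profiles: 1 has a profitable deviation, 80 do not.)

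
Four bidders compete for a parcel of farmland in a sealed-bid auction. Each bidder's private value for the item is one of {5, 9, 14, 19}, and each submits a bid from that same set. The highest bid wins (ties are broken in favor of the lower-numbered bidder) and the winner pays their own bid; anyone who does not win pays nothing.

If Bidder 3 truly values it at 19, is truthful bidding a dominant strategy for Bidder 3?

Consider the case where Bidder 1 bids 5, Bidder 2 bids 5 and Bidder 4 bids 5.
Truthful bid 19: wins, pays 19, utility 19 - 19 = 0.
Bid 9 instead: wins, pays 9, utility 19 - 9 = 10.
Since 10 > 0, bidding 9 is strictly better here, so truthful bidding is not dominant.

No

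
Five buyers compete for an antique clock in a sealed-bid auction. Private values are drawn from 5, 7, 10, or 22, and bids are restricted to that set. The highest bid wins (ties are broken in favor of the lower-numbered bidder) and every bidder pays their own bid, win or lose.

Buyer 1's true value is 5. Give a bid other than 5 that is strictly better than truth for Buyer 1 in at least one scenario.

7

Suppose Buyer 2 bids 5, Buyer 3 bids 5, Buyer 4 bids 5 and Buyer 5 bids 7.
Bid 5: loses but pays 5, utility -5.
Bid 7: wins, pays 7, utility 5 - 7 = -2.
So bidding 7 beats truth here (-2 > -5).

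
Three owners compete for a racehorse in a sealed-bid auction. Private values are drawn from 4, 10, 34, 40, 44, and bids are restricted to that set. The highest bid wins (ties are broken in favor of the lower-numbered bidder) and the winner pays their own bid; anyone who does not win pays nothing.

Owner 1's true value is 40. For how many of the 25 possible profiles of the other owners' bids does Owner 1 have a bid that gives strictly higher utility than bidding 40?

Others bid (4, 4): truth gives 0; bid 4 gives 36 > 0. Violating.
Others bid (4, 10): truth gives 0; bid 10 gives 30 > 0. Violating.
Others bid (4, 34): truth gives 0; bid 34 gives 6 > 0. Violating.
Others bid (10, 4): truth gives 0; bid 10 gives 30 > 0. Violating.
Others bid (4, 40): truth gives 0; no alternative beats it.
Others bid (4, 44): truth gives 0; no alternative beats it.
(Checking all 25 profiles: 9 have a profitable deviation, 16 do not.)

9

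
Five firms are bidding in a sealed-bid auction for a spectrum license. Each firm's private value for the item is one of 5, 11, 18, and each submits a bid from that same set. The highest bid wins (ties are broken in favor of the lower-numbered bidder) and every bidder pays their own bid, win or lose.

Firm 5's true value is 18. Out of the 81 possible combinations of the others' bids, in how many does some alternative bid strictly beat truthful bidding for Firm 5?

66

Others bid (5, 5, 5, 5): truth gives 0; bid 11 gives 7 > 0. Violating.
Others bid (5, 5, 5, 18): truth gives -18; bid 5 gives -5 > -18. Violating.
Others bid (5, 5, 11, 18): truth gives -18; bid 5 gives -5 > -18. Violating.
Others bid (5, 5, 18, 5): truth gives -18; bid 5 gives -5 > -18. Violating.
Others bid (5, 5, 5, 11): truth gives 0; no alternative beats it.
Others bid (5, 5, 11, 5): truth gives 0; no alternative beats it.
(Checking all 81 profiles: 66 have a profitable deviation, 15 do not.)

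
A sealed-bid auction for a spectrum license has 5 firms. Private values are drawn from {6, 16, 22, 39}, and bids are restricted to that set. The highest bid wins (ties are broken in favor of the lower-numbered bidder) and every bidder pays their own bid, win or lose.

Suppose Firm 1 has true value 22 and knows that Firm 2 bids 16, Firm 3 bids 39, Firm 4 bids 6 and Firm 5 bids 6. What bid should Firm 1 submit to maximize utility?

6

Bid 6: loses but pays 6, utility -6.
Bid 16: loses but pays 16, utility -16.
Bid 22: loses but pays 22, utility -22.
Bid 39: wins, pays 39, utility 22 - 39 = -17.
The best choice is 6 with utility -6.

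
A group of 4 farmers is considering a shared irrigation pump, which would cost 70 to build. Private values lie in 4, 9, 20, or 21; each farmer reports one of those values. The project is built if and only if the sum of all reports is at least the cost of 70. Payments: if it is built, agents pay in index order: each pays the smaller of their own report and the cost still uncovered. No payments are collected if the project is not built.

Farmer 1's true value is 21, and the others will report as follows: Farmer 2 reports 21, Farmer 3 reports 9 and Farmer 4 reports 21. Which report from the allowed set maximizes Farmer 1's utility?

20

Report 4: project not built, utility 0.
Report 9: project not built, utility 0.
Report 20: project built, pays 20, utility 21 - 20 = 1.
Report 21: project built, pays 21, utility 21 - 21 = 0.
The best choice is 20 with utility 1.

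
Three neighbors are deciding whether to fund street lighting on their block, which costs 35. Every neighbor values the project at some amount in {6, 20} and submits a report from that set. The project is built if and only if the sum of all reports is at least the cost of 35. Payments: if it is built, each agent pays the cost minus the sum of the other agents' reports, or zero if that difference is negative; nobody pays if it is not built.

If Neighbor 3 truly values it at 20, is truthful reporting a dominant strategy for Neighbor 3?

Yes

Check each profile of the others' reports and compare truth against every alternative report.
Others report (6, 20): truth gives 11, best alternative gives 0.
Others report (20, 6): truth gives 11, best alternative gives 0.
Others report (20, 20): truth gives 20, best alternative gives 20.
Others report (6, 6): truth gives 0, best alternative gives 0.
In every case the truthful report is at least as good as any alternative, so it is a dominant strategy.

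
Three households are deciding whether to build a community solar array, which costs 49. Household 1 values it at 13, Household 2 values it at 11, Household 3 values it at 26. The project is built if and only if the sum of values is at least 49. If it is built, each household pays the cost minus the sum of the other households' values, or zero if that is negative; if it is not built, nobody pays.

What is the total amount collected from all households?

47

Total value 50 ≥ cost 49, so it is built.
Household 1: others sum to 37; max(0, 49 - 37) = 12.
Household 2: others sum to 39; max(0, 49 - 39) = 10.
Household 3: others sum to 24; max(0, 49 - 24) = 25.
Total collected = 12 + 10 + 25 = 47.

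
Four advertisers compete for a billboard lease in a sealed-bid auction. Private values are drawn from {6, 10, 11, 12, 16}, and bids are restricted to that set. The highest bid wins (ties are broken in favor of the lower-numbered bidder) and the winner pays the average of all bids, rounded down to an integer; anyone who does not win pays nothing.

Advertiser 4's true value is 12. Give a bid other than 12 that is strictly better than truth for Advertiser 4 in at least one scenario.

16

Suppose Advertiser 1 bids 6, Advertiser 2 bids 6 and Advertiser 3 bids 12.
Bid 12: loses, pays 0, utility 0.
Bid 16: wins, pays 10, utility 12 - 10 = 2.
So bidding 16 beats truth here (2 > 0).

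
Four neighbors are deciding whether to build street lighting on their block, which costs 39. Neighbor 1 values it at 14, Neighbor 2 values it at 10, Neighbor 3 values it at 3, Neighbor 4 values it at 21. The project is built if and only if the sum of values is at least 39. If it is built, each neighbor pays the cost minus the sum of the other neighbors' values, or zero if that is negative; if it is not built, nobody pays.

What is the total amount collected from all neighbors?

Total value 48 ≥ cost 39, so it is built.
Neighbor 1: others sum to 34; max(0, 39 - 34) = 5.
Neighbor 2: others sum to 38; max(0, 39 - 38) = 1.
Neighbor 3: others sum to 45; max(0, 39 - 45) = 0.
Neighbor 4: others sum to 27; max(0, 39 - 27) = 12.
Total collected = 5 + 1 + 0 + 12 = 18.

18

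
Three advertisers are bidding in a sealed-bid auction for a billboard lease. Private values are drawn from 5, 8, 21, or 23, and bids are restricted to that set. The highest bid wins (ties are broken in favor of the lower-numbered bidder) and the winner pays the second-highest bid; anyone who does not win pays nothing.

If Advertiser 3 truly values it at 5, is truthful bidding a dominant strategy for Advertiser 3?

Yes

Check each profile of the others' bids and compare truth against every alternative bid.
Others bid (5, 5): truth gives 0, best alternative gives 0.
Others bid (5, 8): truth gives 0, best alternative gives 0.
Others bid (5, 21): truth gives 0, best alternative gives 0.
Others bid (5, 23): truth gives 0, best alternative gives 0.
Others bid (8, 5): truth gives 0, best alternative gives 0.
Others bid (8, 8): truth gives 0, best alternative gives 0.
(Remaining 10 profiles checked similarly; truth is weakly best in each.)
In every case the truthful bid is at least as good as any alternative, so it is a dominant strategy.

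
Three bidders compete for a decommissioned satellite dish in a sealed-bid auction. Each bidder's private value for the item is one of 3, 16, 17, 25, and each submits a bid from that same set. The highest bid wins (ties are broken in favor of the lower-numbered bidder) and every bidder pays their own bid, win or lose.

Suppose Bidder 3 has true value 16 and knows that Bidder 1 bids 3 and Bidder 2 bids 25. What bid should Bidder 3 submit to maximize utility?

Bid 3: loses but pays 3, utility -3.
Bid 16: loses but pays 16, utility -16.
Bid 17: loses but pays 17, utility -17.
Bid 25: loses but pays 25, utility -25.
The best choice is 3 with utility -3.

3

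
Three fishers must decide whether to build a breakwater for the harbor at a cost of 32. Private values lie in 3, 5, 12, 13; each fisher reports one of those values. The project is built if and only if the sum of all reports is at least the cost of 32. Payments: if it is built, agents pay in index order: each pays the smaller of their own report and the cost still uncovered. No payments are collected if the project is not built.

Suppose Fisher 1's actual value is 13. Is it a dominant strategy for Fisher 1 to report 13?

Consider the case where Fisher 2 reports 12 and Fisher 3 reports 12.
Truthful report 13: project built, pays 13, utility 13 - 13 = 0.
Report 12 instead: project built, pays 12, utility 13 - 12 = 1.
Since 1 > 0, reporting 12 is strictly better here, so truthful reporting is not dominant.

No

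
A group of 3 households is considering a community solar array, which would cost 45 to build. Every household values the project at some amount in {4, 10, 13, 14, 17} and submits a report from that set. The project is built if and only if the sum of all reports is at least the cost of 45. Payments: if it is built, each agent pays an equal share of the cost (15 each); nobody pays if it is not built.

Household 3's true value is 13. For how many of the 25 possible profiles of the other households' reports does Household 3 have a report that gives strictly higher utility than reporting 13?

Others report (17, 17): truth gives -2; report 4 gives 0 > -2. Violating.
Others report (4, 4): truth gives 0; no alternative beats it.
Others report (4, 10): truth gives 0; no alternative beats it.
(Checking all 25 profiles: 1 has a profitable deviation, 24 do not.)

1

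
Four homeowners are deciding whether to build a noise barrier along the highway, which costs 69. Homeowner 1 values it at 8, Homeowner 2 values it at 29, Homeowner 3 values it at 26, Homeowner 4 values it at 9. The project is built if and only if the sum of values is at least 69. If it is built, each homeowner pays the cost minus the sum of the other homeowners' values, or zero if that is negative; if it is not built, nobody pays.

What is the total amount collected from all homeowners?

60

Total value 72 ≥ cost 69, so it is built.
Homeowner 1: others sum to 64; max(0, 69 - 64) = 5.
Homeowner 2: others sum to 43; max(0, 69 - 43) = 26.
Homeowner 3: others sum to 46; max(0, 69 - 46) = 23.
Homeowner 4: others sum to 63; max(0, 69 - 63) = 6.
Total collected = 5 + 26 + 23 + 6 = 60.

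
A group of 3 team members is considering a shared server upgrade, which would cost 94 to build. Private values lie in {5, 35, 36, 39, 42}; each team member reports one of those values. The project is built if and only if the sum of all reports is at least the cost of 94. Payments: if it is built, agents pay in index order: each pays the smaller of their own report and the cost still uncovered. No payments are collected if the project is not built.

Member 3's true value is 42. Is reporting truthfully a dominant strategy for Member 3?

Check each profile of the others' reports and compare truth against every alternative report.
Others report (42, 42): truth gives 32, best alternative gives 32.
Others report (39, 42): truth gives 29, best alternative gives 29.
Others report (42, 39): truth gives 29, best alternative gives 29.
Others report (36, 42): truth gives 26, best alternative gives 26.
Others report (39, 39): truth gives 26, best alternative gives 26.
Others report (42, 36): truth gives 26, best alternative gives 26.
(Remaining 19 profiles checked similarly; truth is weakly best in each.)
In every case the truthful report is at least as good as any alternative, so it is a dominant strategy.

Yes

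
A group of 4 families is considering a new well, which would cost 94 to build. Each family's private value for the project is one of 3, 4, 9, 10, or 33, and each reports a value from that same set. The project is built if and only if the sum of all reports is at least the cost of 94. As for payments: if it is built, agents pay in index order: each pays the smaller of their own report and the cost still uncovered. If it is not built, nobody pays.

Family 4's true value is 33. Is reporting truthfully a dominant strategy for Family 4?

Yes

Check each profile of the others' reports and compare truth against every alternative report.
Others report (10, 33, 33): truth gives 15, best alternative gives 0.
Others report (33, 10, 33): truth gives 15, best alternative gives 0.
Others report (33, 33, 10): truth gives 15, best alternative gives 0.
Others report (9, 33, 33): truth gives 14, best alternative gives 0.
Others report (33, 9, 33): truth gives 14, best alternative gives 0.
Others report (33, 33, 9): truth gives 14, best alternative gives 0.
(Remaining 119 profiles checked similarly; truth is weakly best in each.)
In every case the truthful report is at least as good as any alternative, so it is a dominant strategy.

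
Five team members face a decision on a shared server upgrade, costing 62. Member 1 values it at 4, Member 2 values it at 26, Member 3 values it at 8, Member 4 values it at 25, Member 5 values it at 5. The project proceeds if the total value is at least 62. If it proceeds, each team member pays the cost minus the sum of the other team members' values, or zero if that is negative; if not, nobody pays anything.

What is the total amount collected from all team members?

41

Total value 68 ≥ cost 62, so it is built.
Member 1: others sum to 64; max(0, 62 - 64) = 0.
Member 2: others sum to 42; max(0, 62 - 42) = 20.
Member 3: others sum to 60; max(0, 62 - 60) = 2.
Member 4: others sum to 43; max(0, 62 - 43) = 19.
Member 5: others sum to 63; max(0, 62 - 63) = 0.
Total collected = 0 + 20 + 2 + 19 + 0 = 41.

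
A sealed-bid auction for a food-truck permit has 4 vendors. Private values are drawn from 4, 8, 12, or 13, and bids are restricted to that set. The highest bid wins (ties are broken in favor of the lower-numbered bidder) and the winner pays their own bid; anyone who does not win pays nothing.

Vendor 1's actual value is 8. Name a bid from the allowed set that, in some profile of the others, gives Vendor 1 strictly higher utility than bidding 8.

Suppose Vendor 2 bids 4, Vendor 3 bids 4 and Vendor 4 bids 4.
Bid 8: wins, pays 8, utility 8 - 8 = 0.
Bid 4: wins, pays 4, utility 8 - 4 = 4.
So bidding 4 beats truth here (4 > 0).

4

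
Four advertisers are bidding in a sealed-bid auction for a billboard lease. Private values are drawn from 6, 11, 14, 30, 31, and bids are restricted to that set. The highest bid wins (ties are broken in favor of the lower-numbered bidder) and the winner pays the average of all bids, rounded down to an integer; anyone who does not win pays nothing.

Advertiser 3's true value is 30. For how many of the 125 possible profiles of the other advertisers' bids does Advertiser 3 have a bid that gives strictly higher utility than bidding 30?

54

Others bid (6, 6, 6): truth gives 18; bid 11 gives 23 > 18. Violating.
Others bid (6, 6, 11): truth gives 17; bid 11 gives 22 > 17. Violating.
Others bid (6, 6, 14): truth gives 16; bid 14 gives 20 > 16. Violating.
Others bid (6, 6, 31): truth gives 0; bid 31 gives 12 > 0. Violating.
Others bid (6, 6, 30): truth gives 12; no alternative beats it.
Others bid (6, 11, 30): truth gives 11; no alternative beats it.
(Checking all 125 profiles: 54 have a profitable deviation, 71 do not.)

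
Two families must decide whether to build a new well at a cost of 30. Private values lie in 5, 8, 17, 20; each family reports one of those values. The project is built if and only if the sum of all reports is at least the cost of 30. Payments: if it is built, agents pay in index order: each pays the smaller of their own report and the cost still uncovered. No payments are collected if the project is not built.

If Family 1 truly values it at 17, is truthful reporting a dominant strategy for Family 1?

Yes

Check each profile of the others' reports and compare truth against every alternative report.
Others report (5): truth gives 0, best alternative gives 0.
Others report (8): truth gives 0, best alternative gives 0.
Others report (17): truth gives 0, best alternative gives 0.
Others report (20): truth gives 0, best alternative gives 0.
In every case the truthful report is at least as good as any alternative, so it is a dominant strategy.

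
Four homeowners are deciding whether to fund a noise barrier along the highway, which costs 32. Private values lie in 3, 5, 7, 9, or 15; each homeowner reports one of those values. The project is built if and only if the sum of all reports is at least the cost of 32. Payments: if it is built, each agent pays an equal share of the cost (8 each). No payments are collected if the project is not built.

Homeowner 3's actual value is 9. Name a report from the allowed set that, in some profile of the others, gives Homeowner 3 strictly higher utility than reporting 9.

Suppose Homeowner 1 reports 3, Homeowner 2 reports 3 and Homeowner 4 reports 15.
Report 9: project not built, utility 0.
Report 15: project built, pays 8, utility 9 - 8 = 1.
So reporting 15 beats truth here (1 > 0).

15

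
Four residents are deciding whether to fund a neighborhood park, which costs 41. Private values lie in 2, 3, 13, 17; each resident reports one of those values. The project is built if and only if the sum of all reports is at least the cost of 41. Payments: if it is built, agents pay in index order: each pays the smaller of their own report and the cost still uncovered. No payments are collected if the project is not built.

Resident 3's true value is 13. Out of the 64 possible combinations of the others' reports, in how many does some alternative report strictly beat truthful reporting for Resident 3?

8

Others report (13, 13, 13): truth gives 0; report 2 gives 11 > 0. Violating.
Others report (13, 13, 17): truth gives 0; report 2 gives 11 > 0. Violating.
Others report (13, 17, 13): truth gives 2; report 2 gives 11 > 2. Violating.
Others report (13, 17, 17): truth gives 2; report 2 gives 11 > 2. Violating.
Others report (2, 2, 2): truth gives 0; no alternative beats it.
Others report (2, 2, 3): truth gives 0; no alternative beats it.
(Checking all 64 profiles: 8 have a profitable deviation, 56 do not.)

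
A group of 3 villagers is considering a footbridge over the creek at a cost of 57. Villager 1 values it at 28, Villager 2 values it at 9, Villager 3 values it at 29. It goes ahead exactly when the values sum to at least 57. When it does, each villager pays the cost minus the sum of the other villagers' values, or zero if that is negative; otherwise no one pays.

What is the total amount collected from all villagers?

Total value 66 ≥ cost 57, so it is built.
Villager 1: others sum to 38; max(0, 57 - 38) = 19.
Villager 2: others sum to 57; max(0, 57 - 57) = 0.
Villager 3: others sum to 37; max(0, 57 - 37) = 20.
Total collected = 19 + 0 + 20 = 39.

39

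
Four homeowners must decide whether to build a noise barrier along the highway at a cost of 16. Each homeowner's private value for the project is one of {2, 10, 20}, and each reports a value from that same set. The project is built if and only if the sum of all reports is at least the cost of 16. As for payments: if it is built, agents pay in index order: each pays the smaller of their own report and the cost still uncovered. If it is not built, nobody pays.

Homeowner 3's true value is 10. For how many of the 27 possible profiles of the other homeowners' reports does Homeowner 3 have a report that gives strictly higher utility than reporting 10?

Others report (2, 2, 10): truth gives 0; report 2 gives 8 > 0. Violating.
Others report (2, 2, 20): truth gives 0; report 2 gives 8 > 0. Violating.
Others report (2, 10, 2): truth gives 6; report 2 gives 8 > 6. Violating.
Others report (2, 10, 10): truth gives 6; report 2 gives 8 > 6. Violating.
Others report (2, 2, 2): truth gives 0; no alternative beats it.
Others report (2, 20, 2): truth gives 10; no alternative beats it.
(Checking all 27 profiles: 8 have a profitable deviation, 19 do not.)

8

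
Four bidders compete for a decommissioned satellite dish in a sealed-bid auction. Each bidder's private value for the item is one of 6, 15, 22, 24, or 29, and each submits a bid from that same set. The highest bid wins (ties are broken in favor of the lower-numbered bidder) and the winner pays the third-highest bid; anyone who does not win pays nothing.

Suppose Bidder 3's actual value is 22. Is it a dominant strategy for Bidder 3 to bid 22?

No

Consider the case where Bidder 1 bids 6, Bidder 2 bids 6 and Bidder 4 bids 24.
Truthful bid 22: loses, pays 0, utility 0.
Bid 24 instead: wins, pays 6, utility 22 - 6 = 16.
Since 16 > 0, bidding 24 is strictly better here, so truthful bidding is not dominant.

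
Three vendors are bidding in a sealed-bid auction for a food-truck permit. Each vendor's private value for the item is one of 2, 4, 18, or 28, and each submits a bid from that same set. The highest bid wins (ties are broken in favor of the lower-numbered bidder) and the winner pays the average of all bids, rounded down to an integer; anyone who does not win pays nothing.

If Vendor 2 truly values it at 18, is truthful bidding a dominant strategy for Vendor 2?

Consider the case where Vendor 1 bids 2 and Vendor 3 bids 2.
Truthful bid 18: wins, pays 7, utility 18 - 7 = 11.
Bid 4 instead: wins, pays 2, utility 18 - 2 = 16.
Since 16 > 11, bidding 4 is strictly better here, so truthful bidding is not dominant.

No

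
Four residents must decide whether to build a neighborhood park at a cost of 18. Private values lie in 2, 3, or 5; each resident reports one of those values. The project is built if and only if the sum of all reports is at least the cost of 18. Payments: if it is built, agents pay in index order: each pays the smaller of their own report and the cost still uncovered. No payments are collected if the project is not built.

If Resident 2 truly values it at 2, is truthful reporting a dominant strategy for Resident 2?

Check each profile of the others' reports and compare truth against every alternative report.
Others report (5, 5, 5): truth gives 0, best alternative gives -1.
Others report (2, 2, 2): truth gives 0, best alternative gives 0.
Others report (2, 2, 3): truth gives 0, best alternative gives 0.
Others report (2, 2, 5): truth gives 0, best alternative gives 0.
Others report (2, 3, 2): truth gives 0, best alternative gives 0.
Others report (2, 3, 3): truth gives 0, best alternative gives 0.
(Remaining 21 profiles checked similarly; truth is weakly best in each.)
In every case the truthful report is at least as good as any alternative, so it is a dominant strategy.

Yes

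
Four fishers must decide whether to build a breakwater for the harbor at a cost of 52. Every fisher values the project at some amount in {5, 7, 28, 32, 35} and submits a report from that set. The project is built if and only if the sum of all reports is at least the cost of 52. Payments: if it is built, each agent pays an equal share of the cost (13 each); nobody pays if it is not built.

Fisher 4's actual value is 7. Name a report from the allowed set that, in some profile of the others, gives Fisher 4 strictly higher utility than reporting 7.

Suppose Fisher 1 reports 5, Fisher 2 reports 5 and Fisher 3 reports 35.
Report 7: project built, pays 13, utility 7 - 13 = -6.
Report 5: project not built, utility 0.
So reporting 5 beats truth here (0 > -6).

5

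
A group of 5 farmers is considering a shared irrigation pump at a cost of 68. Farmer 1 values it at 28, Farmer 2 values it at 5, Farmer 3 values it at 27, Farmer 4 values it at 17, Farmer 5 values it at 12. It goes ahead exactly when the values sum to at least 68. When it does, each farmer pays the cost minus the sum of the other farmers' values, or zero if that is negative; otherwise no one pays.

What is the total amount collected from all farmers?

Total value 89 ≥ cost 68, so it is built.
Farmer 1: others sum to 61; max(0, 68 - 61) = 7.
Farmer 2: others sum to 84; max(0, 68 - 84) = 0.
Farmer 3: others sum to 62; max(0, 68 - 62) = 6.
Farmer 4: others sum to 72; max(0, 68 - 72) = 0.
Farmer 5: others sum to 77; max(0, 68 - 77) = 0.
Total collected = 7 + 0 + 6 + 0 + 0 = 13.

13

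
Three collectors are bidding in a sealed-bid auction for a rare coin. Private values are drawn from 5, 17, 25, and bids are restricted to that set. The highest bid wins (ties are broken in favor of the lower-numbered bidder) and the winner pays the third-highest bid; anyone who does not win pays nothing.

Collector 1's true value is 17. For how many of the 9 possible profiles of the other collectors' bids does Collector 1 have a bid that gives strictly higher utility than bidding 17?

Others bid (5, 25): truth gives 0; bid 25 gives 12 > 0. Violating.
Others bid (25, 5): truth gives 0; bid 25 gives 12 > 0. Violating.
Others bid (5, 5): truth gives 12; no alternative beats it.
Others bid (5, 17): truth gives 12; no alternative beats it.
(Checking all 9 profiles: 2 have a profitable deviation, 7 do not.)

2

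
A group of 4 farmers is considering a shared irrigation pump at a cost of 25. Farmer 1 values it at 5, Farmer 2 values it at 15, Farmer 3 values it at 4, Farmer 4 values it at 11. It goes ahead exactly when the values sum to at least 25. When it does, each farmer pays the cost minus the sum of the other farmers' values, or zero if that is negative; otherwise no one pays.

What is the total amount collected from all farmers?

6

Total value 35 ≥ cost 25, so it is built.
Farmer 1: others sum to 30; max(0, 25 - 30) = 0.
Farmer 2: others sum to 20; max(0, 25 - 20) = 5.
Farmer 3: others sum to 31; max(0, 25 - 31) = 0.
Farmer 4: others sum to 24; max(0, 25 - 24) = 1.
Total collected = 0 + 5 + 0 + 1 = 6.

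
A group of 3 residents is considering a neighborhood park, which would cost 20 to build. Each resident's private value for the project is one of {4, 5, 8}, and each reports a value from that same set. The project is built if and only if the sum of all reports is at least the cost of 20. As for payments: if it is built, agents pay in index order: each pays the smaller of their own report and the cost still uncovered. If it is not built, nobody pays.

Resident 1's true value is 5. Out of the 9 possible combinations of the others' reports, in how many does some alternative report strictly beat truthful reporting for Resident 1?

Others report (8, 8): truth gives 0; report 4 gives 1 > 0. Violating.
Others report (4, 4): truth gives 0; no alternative beats it.
Others report (4, 5): truth gives 0; no alternative beats it.
(Checking all 9 profiles: 1 has a profitable deviation, 8 do not.)

1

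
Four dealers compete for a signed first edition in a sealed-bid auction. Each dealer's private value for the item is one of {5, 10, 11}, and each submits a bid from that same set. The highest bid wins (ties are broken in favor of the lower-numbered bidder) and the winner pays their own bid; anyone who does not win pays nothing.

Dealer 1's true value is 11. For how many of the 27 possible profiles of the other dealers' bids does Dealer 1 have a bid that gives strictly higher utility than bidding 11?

Others bid (5, 5, 5): truth gives 0; bid 5 gives 6 > 0. Violating.
Others bid (5, 5, 10): truth gives 0; bid 10 gives 1 > 0. Violating.
Others bid (5, 10, 5): truth gives 0; bid 10 gives 1 > 0. Violating.
Others bid (5, 10, 10): truth gives 0; bid 10 gives 1 > 0. Violating.
Others bid (5, 5, 11): truth gives 0; no alternative beats it.
Others bid (5, 10, 11): truth gives 0; no alternative beats it.
(Checking all 27 profiles: 8 have a profitable deviation, 19 do not.)

8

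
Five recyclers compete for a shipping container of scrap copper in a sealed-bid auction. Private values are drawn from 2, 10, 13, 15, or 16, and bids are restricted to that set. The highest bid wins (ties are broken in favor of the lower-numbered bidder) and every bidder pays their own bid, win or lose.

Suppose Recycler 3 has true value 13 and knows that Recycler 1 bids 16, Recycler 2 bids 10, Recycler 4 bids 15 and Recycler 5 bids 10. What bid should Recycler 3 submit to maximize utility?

2

Bid 2: loses but pays 2, utility -2.
Bid 10: loses but pays 10, utility -10.
Bid 13: loses but pays 13, utility -13.
Bid 15: loses but pays 15, utility -15.
Bid 16: loses but pays 16, utility -16.
The best choice is 2 with utility -2.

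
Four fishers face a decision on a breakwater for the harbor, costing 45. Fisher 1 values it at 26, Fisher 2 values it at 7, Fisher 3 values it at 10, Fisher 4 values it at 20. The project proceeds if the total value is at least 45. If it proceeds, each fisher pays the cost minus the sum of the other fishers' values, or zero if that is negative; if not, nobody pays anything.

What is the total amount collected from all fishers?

Total value 63 ≥ cost 45, so it is built.
Fisher 1: others sum to 37; max(0, 45 - 37) = 8.
Fisher 2: others sum to 56; max(0, 45 - 56) = 0.
Fisher 3: others sum to 53; max(0, 45 - 53) = 0.
Fisher 4: others sum to 43; max(0, 45 - 43) = 2.
Total collected = 8 + 0 + 0 + 2 = 10.

10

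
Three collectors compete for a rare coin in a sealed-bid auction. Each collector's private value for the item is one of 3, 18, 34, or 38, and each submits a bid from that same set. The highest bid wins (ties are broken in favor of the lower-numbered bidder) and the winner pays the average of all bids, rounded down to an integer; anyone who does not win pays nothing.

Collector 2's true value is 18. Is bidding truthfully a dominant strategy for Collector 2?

Check each profile of the others' bids and compare truth against every alternative bid.
Others bid (3, 3): truth gives 10, best alternative gives 5.
Others bid (3, 18): truth gives 5, best alternative gives 0.
Others bid (3, 34): truth gives 0, best alternative gives 0.
Others bid (3, 38): truth gives 0, best alternative gives 0.
Others bid (18, 3): truth gives 0, best alternative gives 0.
Others bid (18, 18): truth gives 0, best alternative gives 0.
(Remaining 10 profiles checked similarly; truth is weakly best in each.)
In every case the truthful bid is at least as good as any alternative, so it is a dominant strategy.

Yes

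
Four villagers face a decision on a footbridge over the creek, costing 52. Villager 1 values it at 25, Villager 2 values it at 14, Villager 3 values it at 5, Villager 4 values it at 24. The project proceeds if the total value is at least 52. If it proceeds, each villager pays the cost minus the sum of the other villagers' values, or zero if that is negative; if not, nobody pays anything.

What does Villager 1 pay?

Total value 68 ≥ cost 52, so the project is built.
The other villagers' values sum to 43.
Cost minus that sum is 52 - 43 = 9.

9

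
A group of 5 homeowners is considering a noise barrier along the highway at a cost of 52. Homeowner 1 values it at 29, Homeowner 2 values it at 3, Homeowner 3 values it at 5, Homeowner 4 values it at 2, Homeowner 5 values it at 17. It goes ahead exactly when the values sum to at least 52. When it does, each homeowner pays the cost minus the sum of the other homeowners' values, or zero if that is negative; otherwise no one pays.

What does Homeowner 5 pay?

Total value 56 ≥ cost 52, so the project is built.
The other homeowners' values sum to 39.
Cost minus that sum is 52 - 39 = 13.

13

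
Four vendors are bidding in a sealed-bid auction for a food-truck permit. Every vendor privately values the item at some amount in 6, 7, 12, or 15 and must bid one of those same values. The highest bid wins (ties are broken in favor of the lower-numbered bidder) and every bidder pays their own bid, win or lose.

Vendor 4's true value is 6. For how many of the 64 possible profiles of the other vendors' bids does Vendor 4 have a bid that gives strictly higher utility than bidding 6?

Others bid (6, 6, 6): truth gives -6; bid 7 gives -1 > -6. Violating.
Others bid (6, 6, 7): truth gives -6; no alternative beats it.
Others bid (6, 6, 12): truth gives -6; no alternative beats it.
(Checking all 64 profiles: 1 has a profitable deviation, 63 do not.)

1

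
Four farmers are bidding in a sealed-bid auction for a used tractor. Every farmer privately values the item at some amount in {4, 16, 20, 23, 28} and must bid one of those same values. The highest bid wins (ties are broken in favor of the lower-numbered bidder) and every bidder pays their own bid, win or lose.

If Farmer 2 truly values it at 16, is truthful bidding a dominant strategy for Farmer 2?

Consider the case where Farmer 1 bids 4, Farmer 3 bids 4 and Farmer 4 bids 20.
Truthful bid 16: loses but pays 16, utility -16.
Bid 4 instead: loses but pays 4, utility -4.
Since -4 > -16, bidding 4 is strictly better here, so truthful bidding is not dominant.

No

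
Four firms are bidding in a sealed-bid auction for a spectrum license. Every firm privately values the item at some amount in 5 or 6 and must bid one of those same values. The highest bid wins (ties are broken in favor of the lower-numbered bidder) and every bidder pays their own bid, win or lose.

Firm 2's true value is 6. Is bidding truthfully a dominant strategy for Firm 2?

No

Consider the case where Firm 1 bids 6, Firm 3 bids 5 and Firm 4 bids 5.
Truthful bid 6: loses but pays 6, utility -6.
Bid 5 instead: loses but pays 5, utility -5.
Since -5 > -6, bidding 5 is strictly better here, so truthful bidding is not dominant.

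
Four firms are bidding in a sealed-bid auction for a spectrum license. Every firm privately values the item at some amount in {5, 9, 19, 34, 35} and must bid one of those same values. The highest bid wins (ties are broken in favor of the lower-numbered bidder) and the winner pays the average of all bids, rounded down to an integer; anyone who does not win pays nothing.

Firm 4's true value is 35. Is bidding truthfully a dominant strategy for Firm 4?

No

Consider the case where Firm 1 bids 5, Firm 2 bids 5 and Firm 3 bids 5.
Truthful bid 35: wins, pays 12, utility 35 - 12 = 23.
Bid 9 instead: wins, pays 6, utility 35 - 6 = 29.
Since 29 > 23, bidding 9 is strictly better here, so truthful bidding is not dominant.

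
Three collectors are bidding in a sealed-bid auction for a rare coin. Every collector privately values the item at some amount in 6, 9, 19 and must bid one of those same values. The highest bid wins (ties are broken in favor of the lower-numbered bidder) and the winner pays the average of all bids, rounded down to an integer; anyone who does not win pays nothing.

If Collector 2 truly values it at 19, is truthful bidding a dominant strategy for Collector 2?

Consider the case where Collector 1 bids 6 and Collector 3 bids 6.
Truthful bid 19: wins, pays 10, utility 19 - 10 = 9.
Bid 9 instead: wins, pays 7, utility 19 - 7 = 12.
Since 12 > 9, bidding 9 is strictly better here, so truthful bidding is not dominant.

No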